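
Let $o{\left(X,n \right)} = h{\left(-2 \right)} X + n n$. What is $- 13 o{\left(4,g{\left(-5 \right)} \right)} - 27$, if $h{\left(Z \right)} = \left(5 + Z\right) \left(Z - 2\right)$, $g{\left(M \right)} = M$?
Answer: $272$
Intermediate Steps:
$h{\left(Z \right)} = \left(-2 + Z\right) \left(5 + Z\right)$ ($h{\left(Z \right)} = \left(5 + Z\right) \left(-2 + Z\right) = \left(-2 + Z\right) \left(5 + Z\right)$)
$o{\left(X,n \right)} = n^{2} - 12 X$ ($o{\left(X,n \right)} = \left(-10 + \left(-2\right)^{2} + 3 \left(-2\right)\right) X + n n = \left(-10 + 4 - 6\right) X + n^{2} = - 12 X + n^{2} = n^{2} - 12 X$)
$- 13 o{\left(4,g{\left(-5 \right)} \right)} - 27 = - 13 \left(\left(-5\right)^{2} - 48\right) - 27 = - 13 \left(25 - 48\right) - 27 = \left(-13\right) \left(-23\right) - 27 = 299 - 27 = 272$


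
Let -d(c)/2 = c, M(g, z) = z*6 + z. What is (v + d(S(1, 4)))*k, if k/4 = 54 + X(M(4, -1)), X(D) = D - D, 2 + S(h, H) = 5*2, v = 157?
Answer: 30456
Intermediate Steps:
S(h, H) = 8 (S(h, H) = -2 + 5*2 = -2 + 10 = 8)
M(g, z) = 7*z (M(g, z) = 6*z + z = 7*z)
X(D) = 0
d(c) = -2*c
k = 216 (k = 4*(54 + 0) = 4*54 = 216)
(v + d(S(1, 4)))*k = (157 - 2*8)*216 = (157 - 16)*216 = 141*216 = 30456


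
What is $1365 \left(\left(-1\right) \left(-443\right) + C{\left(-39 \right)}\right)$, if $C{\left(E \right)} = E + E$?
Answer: $498225$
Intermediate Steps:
$C{\left(E \right)} = 2 E$
$1365 \left(\left(-1\right) \left(-443\right) + C{\left(-39 \right)}\right) = 1365 \left(\left(-1\right) \left(-443\right) + 2 \left(-39\right)\right) = 1365 \left(443 - 78\right) = 1365 \cdot 365 = 498225$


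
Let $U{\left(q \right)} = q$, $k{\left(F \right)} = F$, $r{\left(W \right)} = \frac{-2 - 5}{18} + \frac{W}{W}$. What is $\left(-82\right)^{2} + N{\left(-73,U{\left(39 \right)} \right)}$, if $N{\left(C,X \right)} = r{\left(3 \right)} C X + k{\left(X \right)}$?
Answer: $\frac{30139}{6} \approx 5023.2$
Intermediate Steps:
$r{\left(W \right)} = \frac{11}{18}$ ($r{\left(W \right)} = \left(-2 - 5\right) \frac{1}{18} + 1 = \left(-7\right) \frac{1}{18} + 1 = - \frac{7}{18} + 1 = \frac{11}{18}$)
$N{\left(C,X \right)} = X + \frac{11 C X}{18}$ ($N{\left(C,X \right)} = \frac{11 C}{18} X + X = \frac{11 C X}{18} + X = X + \frac{11 C X}{18}$)
$\left(-82\right)^{2} + N{\left(-73,U{\left(39 \right)} \right)} = \left(-82\right)^{2} + \frac{1}{18} \cdot 39 \left(18 + 11 \left(-73\right)\right) = 6724 + \frac{1}{18} \cdot 39 \left(18 - 803\right) = 6724 + \frac{1}{18} \cdot 39 \left(-785\right) = 6724 - \frac{10205}{6} = \frac{30139}{6}$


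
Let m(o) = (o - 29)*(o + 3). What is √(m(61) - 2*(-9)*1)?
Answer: √2066 ≈ 45.453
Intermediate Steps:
m(o) = (-29 + o)*(3 + o)
√(m(61) - 2*(-9)*1) = √((-87 + 61² - 26*61) - 2*(-9)*1) = √((-87 + 3721 - 1586) + 18*1) = √(2048 + 18) = √2066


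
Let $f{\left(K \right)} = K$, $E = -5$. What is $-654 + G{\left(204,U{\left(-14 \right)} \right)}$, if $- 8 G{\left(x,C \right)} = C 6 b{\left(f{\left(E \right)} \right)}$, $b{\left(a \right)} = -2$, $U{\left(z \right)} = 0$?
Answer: $-654$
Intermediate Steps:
$G{\left(x,C \right)} = \frac{3 C}{2}$ ($G{\left(x,C \right)} = - \frac{C 6 \left(-2\right)}{8} = - \frac{6 C \left(-2\right)}{8} = - \frac{\left(-12\right) C}{8} = \frac{3 C}{2}$)
$-654 + G{\left(204,U{\left(-14 \right)} \right)} = -654 + \frac{3}{2} \cdot 0 = -654 + 0 = -654$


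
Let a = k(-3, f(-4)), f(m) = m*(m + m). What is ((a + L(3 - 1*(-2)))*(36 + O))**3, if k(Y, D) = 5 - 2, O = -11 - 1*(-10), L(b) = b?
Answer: 21952000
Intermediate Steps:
f(m) = 2*m**2 (f(m) = m*(2*m) = 2*m**2)
O = -1 (O = -11 + 10 = -1)
k(Y, D) = 3
a = 3
((a + L(3 - 1*(-2)))*(36 + O))**3 = ((3 + (3 - 1*(-2)))*(36 - 1))**3 = ((3 + (3 + 2))*35)**3 = ((3 + 5)*35)**3 = (8*35)**3 = 280**3 = 21952000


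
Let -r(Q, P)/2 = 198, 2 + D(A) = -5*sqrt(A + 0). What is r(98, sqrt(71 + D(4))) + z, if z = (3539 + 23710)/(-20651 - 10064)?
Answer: -12190389/30715 ≈ -396.89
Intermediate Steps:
D(A) = -2 - 5*sqrt(A) (D(A) = -2 - 5*sqrt(A + 0) = -2 - 5*sqrt(A))
r(Q, P) = -396 (r(Q, P) = -2*198 = -396)
z = -27249/30715 (z = 27249/(-30715) = 27249*(-1/30715) = -27249/30715 ≈ -0.88716)
r(98, sqrt(71 + D(4))) + z = -396 - 27249/30715 = -12190389/30715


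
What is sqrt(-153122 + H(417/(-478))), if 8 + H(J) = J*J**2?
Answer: I*sqrt(7994176855740094)/228484 ≈ 391.32*I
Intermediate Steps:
H(J) = -8 + J**3 (H(J) = -8 + J*J**2 = -8 + J**3)
sqrt(-153122 + H(417/(-478))) = sqrt(-153122 + (-8 + (417/(-478))**3)) = sqrt(-153122 + (-8 + (417*(-1/478))**3)) = sqrt(-153122 + (-8 + (-417/478)**3)) = sqrt(-153122 + (-8 - 72511713/109215352)) = sqrt(-153122 - 946234529/109215352) = sqrt(-16724219363473/109215352) = I*sqrt(7994176855740094)/228484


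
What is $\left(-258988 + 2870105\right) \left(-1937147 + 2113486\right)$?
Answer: $460441760663$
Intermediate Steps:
$\left(-258988 + 2870105\right) \left(-1937147 + 2113486\right) = 2611117 \cdot 176339 = 460441760663$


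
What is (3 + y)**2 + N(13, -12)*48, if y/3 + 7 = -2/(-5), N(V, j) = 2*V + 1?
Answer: 39456/25 ≈ 1578.2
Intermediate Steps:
N(V, j) = 1 + 2*V
y = -99/5 (y = -21 + 3*(-2/(-5)) = -21 + 3*(-2*(-1/5)) = -21 + 3*(2/5) = -21 + 6/5 = -99/5 ≈ -19.800)
(3 + y)**2 + N(13, -12)*48 = (3 - 99/5)**2 + (1 + 2*13)*48 = (-84/5)**2 + (1 + 26)*48 = 7056/25 + 27*48 = 7056/25 + 1296 = 39456/25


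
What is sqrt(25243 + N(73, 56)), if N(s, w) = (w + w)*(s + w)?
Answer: sqrt(39691) ≈ 199.23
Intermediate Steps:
N(s, w) = 2*w*(s + w) (N(s, w) = (2*w)*(s + w) = 2*w*(s + w))
sqrt(25243 + N(73, 56)) = sqrt(25243 + 2*56*(73 + 56)) = sqrt(25243 + 2*56*129) = sqrt(25243 + 14448) = sqrt(39691)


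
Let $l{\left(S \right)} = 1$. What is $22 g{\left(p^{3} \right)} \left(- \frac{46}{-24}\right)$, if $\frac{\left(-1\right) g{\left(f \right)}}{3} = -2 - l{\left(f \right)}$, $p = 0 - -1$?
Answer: $\frac{759}{2} \approx 379.5$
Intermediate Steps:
$p = 1$ ($p = 0 + 1 = 1$)
$g{\left(f \right)} = 9$ ($g{\left(f \right)} = - 3 \left(-2 - 1\right) = \left(-3\right) \left(-3\right) = 9$)
$22 g{\left(p^{3} \right)} \left(- \frac{46}{-24}\right) = 22 \cdot 9 \left(- \frac{46}{-24}\right) = 198 \left(\left(-46\right) \left(- \frac{1}{24}\right)\right) = 198 \cdot \frac{23}{12} = \frac{759}{2}$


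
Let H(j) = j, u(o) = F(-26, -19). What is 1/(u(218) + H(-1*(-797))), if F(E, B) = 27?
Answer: 1/824 ≈ 0.0012136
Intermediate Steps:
u(o) = 27
1/(u(218) + H(-1*(-797))) = 1/(27 - 1*(-797)) = 1/(27 + 797) = 1/824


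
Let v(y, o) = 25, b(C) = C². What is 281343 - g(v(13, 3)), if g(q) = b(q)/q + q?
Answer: 281293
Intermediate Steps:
g(q) = 2*q (g(q) = q²/q + q = q + q = 2*q)
281343 - g(v(13, 3)) = 281343 - 2*25 = 281343 - 1*50 = 281343 - 50 = 281293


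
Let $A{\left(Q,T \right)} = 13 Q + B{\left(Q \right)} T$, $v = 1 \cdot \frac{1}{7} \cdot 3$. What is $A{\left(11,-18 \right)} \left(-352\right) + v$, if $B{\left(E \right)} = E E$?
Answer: $\frac{5014243}{7} \approx 7.1632 \cdot 10^{5}$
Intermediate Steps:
$B{\left(E \right)} = E^{2}$
$v = \frac{3}{7}$ ($v = 1 \cdot \frac{1}{7} \cdot 3 = \frac{1}{7} \cdot 3 = \frac{3}{7} \approx 0.42857$)
$A{\left(Q,T \right)} = 13 Q + T Q^{2}$ ($A{\left(Q,T \right)} = 13 Q + Q^{2} T = 13 Q + T Q^{2}$)
$A{\left(11,-18 \right)} \left(-352\right) + v = 11 \left(13 + 11 \left(-18\right)\right) \left(-352\right) + \frac{3}{7} = 11 \left(13 - 198\right) \left(-352\right) + \frac{3}{7} = 11 \left(-185\right) \left(-352\right) + \frac{3}{7} = \left(-2035\right) \left(-352\right) + \frac{3}{7} = 716320 + \frac{3}{7} = \frac{5014243}{7}$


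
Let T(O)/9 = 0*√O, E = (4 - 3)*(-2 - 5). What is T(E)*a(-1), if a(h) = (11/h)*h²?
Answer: 0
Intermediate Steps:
a(h) = 11*h
E = -7 (E = 1*(-7) = -7)
T(O) = 0 (T(O) = 9*(0*√O) = 9*0 = 0)
T(E)*a(-1) = 0*(11*(-1)) = 0*(-11) = 0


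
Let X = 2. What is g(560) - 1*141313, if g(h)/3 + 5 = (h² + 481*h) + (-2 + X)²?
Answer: 1607552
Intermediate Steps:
g(h) = -15 + 3*h² + 1443*h (g(h) = -15 + 3*((h² + 481*h) + (-2 + 2)²) = -15 + 3*((h² + 481*h) + 0²) = -15 + 3*((h² + 481*h) + 0) = -15 + 3*(h² + 481*h) = -15 + (3*h² + 1443*h) = -15 + 3*h² + 1443*h)
g(560) - 1*141313 = (-15 + 3*560² + 1443*560) - 1*141313 = (-15 + 3*313600 + 808080) - 141313 = (-15 + 940800 + 808080) - 141313 = 1748865 - 141313 = 1607552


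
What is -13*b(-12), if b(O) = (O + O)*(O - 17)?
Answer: -9048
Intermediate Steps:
b(O) = 2*O*(-17 + O) (b(O) = (2*O)*(-17 + O) = 2*O*(-17 + O))
-13*b(-12) = -26*(-12)*(-17 - 12) = -26*(-12)*(-29) = -13*696 = -9048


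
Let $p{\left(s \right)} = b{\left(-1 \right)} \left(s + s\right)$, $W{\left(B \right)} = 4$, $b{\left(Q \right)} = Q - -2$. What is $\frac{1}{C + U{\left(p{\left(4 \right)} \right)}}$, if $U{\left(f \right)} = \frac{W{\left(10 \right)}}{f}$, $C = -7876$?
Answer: $- \frac{2}{15751} \approx -0.00012698$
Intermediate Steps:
$b{\left(Q \right)} = 2 + Q$ ($b{\left(Q \right)} = Q + 2 = 2 + Q$)
$p{\left(s \right)} = 2 s$ ($p{\left(s \right)} = \left(2 - 1\right) \left(s + s\right) = 1 \cdot 2 s = 2 s$)
$U{\left(f \right)} = \frac{4}{f}$
$\frac{1}{C + U{\left(p{\left(4 \right)} \right)}} = \frac{1}{-7876 + \frac{4}{2 \cdot 4}} = \frac{1}{-7876 + \frac{4}{8}} = \frac{1}{-7876 + 4 \cdot \frac{1}{8}} = \frac{1}{-7876 + \frac{1}{2}} = \frac{1}{- \frac{15751}{2}} = - \frac{2}{15751}$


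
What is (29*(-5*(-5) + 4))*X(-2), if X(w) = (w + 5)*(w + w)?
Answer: -10092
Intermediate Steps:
X(w) = 2*w*(5 + w) (X(w) = (5 + w)*(2*w) = 2*w*(5 + w))
(29*(-5*(-5) + 4))*X(-2) = (29*(-5*(-5) + 4))*(2*(-2)*(5 - 2)) = (29*(25 + 4))*(2*(-2)*3) = (29*29)*(-12) = 841*(-12) = -10092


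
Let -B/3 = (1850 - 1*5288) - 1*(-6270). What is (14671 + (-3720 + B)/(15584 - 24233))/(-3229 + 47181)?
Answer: 42300565/126713616 ≈ 0.33383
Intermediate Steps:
B = -8496 (B = -3*((1850 - 1*5288) - 1*(-6270)) = -3*((1850 - 5288) + 6270) = -3*(-3438 + 6270) = -3*2832 = -8496)
(14671 + (-3720 + B)/(15584 - 24233))/(-3229 + 47181) = (14671 + (-3720 - 8496)/(15584 - 24233))/(-3229 + 47181) = (14671 - 12216/(-8649))/43952 = (14671 - 12216*(-1/8649))*(1/43952) = (14671 + 4072/2883)*(1/43952) = (42300565/2883)*(1/43952) = 42300565/126713616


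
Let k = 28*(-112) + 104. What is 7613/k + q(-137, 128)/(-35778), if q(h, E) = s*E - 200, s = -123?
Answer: -112017853/54239448 ≈ -2.0652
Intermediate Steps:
q(h, E) = -200 - 123*E (q(h, E) = -123*E - 200 = -200 - 123*E)
k = -3032 (k = -3136 + 104 = -3032)
7613/k + q(-137, 128)/(-35778) = 7613/(-3032) + (-200 - 123*128)/(-35778) = 7613*(-1/3032) + (-200 - 15744)*(-1/35778) = -7613/3032 - 15944*(-1/35778) = -7613/3032 + 7972/17889 = -112017853/54239448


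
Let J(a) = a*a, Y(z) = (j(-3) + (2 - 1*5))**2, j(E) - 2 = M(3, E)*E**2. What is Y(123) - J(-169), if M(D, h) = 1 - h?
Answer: -27336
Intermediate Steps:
j(E) = 2 + E**2*(1 - E) (j(E) = 2 + (1 - E)*E**2 = 2 + E**2*(1 - E))
Y(z) = 1225 (Y(z) = ((2 + (-3)**2*(1 - 1*(-3))) + (2 - 1*5))**2 = ((2 + 9*(1 + 3)) + (2 - 5))**2 = ((2 + 9*4) - 3)**2 = ((2 + 36) - 3)**2 = (38 - 3)**2 = 35**2 = 1225)
J(a) = a**2
Y(123) - J(-169) = 1225 - 1*(-169)**2 = 1225 - 1*28561 = 1225 - 28561 = -27336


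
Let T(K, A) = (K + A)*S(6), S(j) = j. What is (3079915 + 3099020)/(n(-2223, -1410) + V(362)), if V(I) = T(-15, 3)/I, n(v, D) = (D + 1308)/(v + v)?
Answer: -828724941135/23599 ≈ -3.5117e+7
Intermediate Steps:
n(v, D) = (1308 + D)/(2*v) (n(v, D) = (1308 + D)/((2*v)) = (1308 + D)*(1/(2*v)) = (1308 + D)/(2*v))
T(K, A) = 6*A + 6*K (T(K, A) = (K + A)*6 = (A + K)*6 = 6*A + 6*K)
V(I) = -72/I (V(I) = (6*3 + 6*(-15))/I = (18 - 90)/I = -72/I)
(3079915 + 3099020)/(n(-2223, -1410) + V(362)) = (3079915 + 3099020)/((1/2)*(1308 - 1410)/(-2223) - 72/362) = 6178935/((1/2)*(-1/2223)*(-102) - 72*1/362) = 6178935/(17/741 - 36/181) = 6178935/(-23599/134121) = 6178935*(-134121/23599) = -828724941135/23599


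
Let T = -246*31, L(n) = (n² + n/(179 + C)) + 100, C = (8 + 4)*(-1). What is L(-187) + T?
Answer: 4582794/167 ≈ 27442.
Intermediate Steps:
C = -12 (C = 12*(-1) = -12)
L(n) = 100 + n² + n/167 (L(n) = (n² + n/(179 - 12)) + 100 = (n² + n/167) + 100 = 100 + n² + n/167)
T = -7626
L(-187) + T = (100 + (-187)² + (1/167)*(-187)) - 7626 = (100 + 34969 - 187/167) - 7626 = 5856336/167 - 7626 = 4582794/167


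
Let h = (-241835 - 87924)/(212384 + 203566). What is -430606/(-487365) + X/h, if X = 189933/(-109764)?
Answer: 3004954931038867/980027843723430 ≈ 3.0662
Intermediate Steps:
X = -63311/36588 (X = 189933*(-1/109764) = -63311/36588 ≈ -1.7304)
h = -329759/415950 ≈ -0.79279
-430606/(-487365) + X/h = -430606/(-487365) - 63311/(36588*(-329759/415950)) = -430606*(-1/487365) - 63311/36588*(-415950/329759) = 430606/487365 + 4389035075/2010870382 = 3004954931038867/980027843723430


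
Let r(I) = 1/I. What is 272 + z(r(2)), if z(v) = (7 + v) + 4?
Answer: 567/2 ≈ 283.50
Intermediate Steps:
z(v) = 11 + v
272 + z(r(2)) = 272 + (11 + 1/2) = 272 + (11 + ½) = 272 + 23/2 = 567/2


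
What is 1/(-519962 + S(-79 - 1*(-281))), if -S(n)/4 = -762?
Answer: -1/516914 ≈ -1.9346e-6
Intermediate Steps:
S(n) = 3048 (S(n) = -4*(-762) = 3048)
1/(-519962 + S(-79 - 1*(-281))) = 1/(-519962 + 3048) = 1/(-516914) = -1/516914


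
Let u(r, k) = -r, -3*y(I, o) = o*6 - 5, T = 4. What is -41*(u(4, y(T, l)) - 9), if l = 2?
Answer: 533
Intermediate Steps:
y(I, o) = 5/3 - 2*o (y(I, o) = -(o*6 - 5)/3 = -(6*o - 5)/3 = -(-5 + 6*o)/3 = 5/3 - 2*o)
-41*(u(4, y(T, l)) - 9) = -41*(-1*4 - 9) = -41*(-4 - 9) = -41*(-13) = 533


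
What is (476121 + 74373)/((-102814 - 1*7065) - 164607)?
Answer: -275247/137243 ≈ -2.0055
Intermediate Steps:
(476121 + 74373)/((-102814 - 1*7065) - 164607) = 550494/((-102814 - 7065) - 164607) = 550494/(-109879 - 164607) = 550494/(-274486) = 550494*(-1/274486) = -275247/137243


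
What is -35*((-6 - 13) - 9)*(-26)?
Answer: -25480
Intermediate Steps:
-35*((-6 - 13) - 9)*(-26) = -35*(-19 - 9)*(-26) = -35*(-28)*(-26) = 980*(-26) = -25480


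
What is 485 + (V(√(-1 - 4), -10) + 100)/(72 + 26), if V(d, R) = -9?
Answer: 6803/14 ≈ 485.93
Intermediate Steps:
485 + (V(√(-1 - 4), -10) + 100)/(72 + 26) = 485 + (-9 + 100)/(72 + 26) = 485 + 91/98 = 485 + 91*(1/98) = 485 + 13/14 = 6803/14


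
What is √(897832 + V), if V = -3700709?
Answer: I*√2802877 ≈ 1674.2*I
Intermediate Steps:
√(897832 + V) = √(897832 - 3700709) = √(-2802877) = I*√2802877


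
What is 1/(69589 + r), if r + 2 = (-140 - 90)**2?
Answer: 1/122487 ≈ 8.1641e-6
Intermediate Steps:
r = 52898 (r = -2 + (-140 - 90)**2 = -2 + (-230)**2 = -2 + 52900 = 52898)
1/(69589 + r) = 1/(69589 + 52898) = 1/122487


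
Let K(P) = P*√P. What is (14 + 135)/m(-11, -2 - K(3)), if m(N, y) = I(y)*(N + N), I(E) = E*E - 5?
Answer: -1937/2684 + 447*√3/1342 ≈ -0.14476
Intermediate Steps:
I(E) = -5 + E² (I(E) = E² - 5 = -5 + E²)
K(P) = P^(3/2)
m(N, y) = 2*N*(-5 + y²) (m(N, y) = (-5 + y²)*(N + N) = (-5 + y²)*(2*N) = 2*N*(-5 + y²))
(14 + 135)/m(-11, -2 - K(3)) = (14 + 135)/((2*(-11)*(-5 + (-2 - 3^(3/2))²))) = 149/((2*(-11)*(-5 + (-2 - 3*√3)²))) = 149/(110 - 22*(-2 - 3*√3)²)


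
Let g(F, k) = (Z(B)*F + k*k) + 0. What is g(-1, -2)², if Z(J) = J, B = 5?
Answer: 1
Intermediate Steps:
g(F, k) = k² + 5*F (g(F, k) = (5*F + k*k) + 0 = (5*F + k²) + 0 = (k² + 5*F) + 0 = k² + 5*F)
g(-1, -2)² = ((-2)² + 5*(-1))² = (4 - 5)² = (-1)² = 1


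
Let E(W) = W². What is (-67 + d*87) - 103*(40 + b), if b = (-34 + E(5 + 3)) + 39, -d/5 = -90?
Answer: 27856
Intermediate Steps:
d = 450 (d = -5*(-90) = 450)
b = 69 (b = (-34 + (5 + 3)²) + 39 = (-34 + 8²) + 39 = (-34 + 64) + 39 = 30 + 39 = 69)
(-67 + d*87) - 103*(40 + b) = (-67 + 450*87) - 103*(40 + 69) = (-67 + 39150) - 103*109 = 39083 - 1*11227 = 39083 - 11227 = 27856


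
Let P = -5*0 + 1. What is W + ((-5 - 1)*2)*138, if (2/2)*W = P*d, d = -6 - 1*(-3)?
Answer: -1659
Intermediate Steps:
P = 1 (P = 0 + 1 = 1)
d = -3 (d = -6 + 3 = -3)
W = -3 (W = 1*(-3) = -3)
W + ((-5 - 1)*2)*138 = -3 + ((-5 - 1)*2)*138 = -3 - 6*2*138 = -3 - 12*138 = -3 - 1656 = -1659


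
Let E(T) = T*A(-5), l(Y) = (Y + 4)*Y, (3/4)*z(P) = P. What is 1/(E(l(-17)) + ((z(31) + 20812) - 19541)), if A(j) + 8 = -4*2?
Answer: -3/6671 ≈ -0.00044971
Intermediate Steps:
A(j) = -16 (A(j) = -8 - 4*2 = -8 - 8 = -16)
z(P) = 4*P/3
l(Y) = Y*(4 + Y) (l(Y) = (4 + Y)*Y = Y*(4 + Y))
E(T) = -16*T (E(T) = T*(-16) = -16*T)
1/(E(l(-17)) + ((z(31) + 20812) - 19541)) = 1/(-(-272)*(4 - 17) + (((4/3)*31 + 20812) - 19541)) = 1/(-(-272)*(-13) + ((124/3 + 20812) - 19541)) = 1/(-16*221 + (62560/3 - 19541)) = 1/(-3536 + 3937/3) = 1/(-6671/3) = -3/6671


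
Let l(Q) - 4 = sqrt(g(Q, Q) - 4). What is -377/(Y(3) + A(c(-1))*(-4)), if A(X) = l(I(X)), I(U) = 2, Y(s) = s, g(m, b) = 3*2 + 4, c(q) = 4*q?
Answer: 4901/73 - 1508*sqrt(6)/73 ≈ 16.537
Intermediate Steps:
g(m, b) = 10 (g(m, b) = 6 + 4 = 10)
l(Q) = 4 + sqrt(6) (l(Q) = 4 + sqrt(10 - 4) = 4 + sqrt(6))
A(X) = 4 + sqrt(6)
-377/(Y(3) + A(c(-1))*(-4)) = -377/(3 + (4 + sqrt(6))*(-4)) = -377/(3 + (-16 - 4*sqrt(6))) = -377/(-13 - 4*sqrt(6))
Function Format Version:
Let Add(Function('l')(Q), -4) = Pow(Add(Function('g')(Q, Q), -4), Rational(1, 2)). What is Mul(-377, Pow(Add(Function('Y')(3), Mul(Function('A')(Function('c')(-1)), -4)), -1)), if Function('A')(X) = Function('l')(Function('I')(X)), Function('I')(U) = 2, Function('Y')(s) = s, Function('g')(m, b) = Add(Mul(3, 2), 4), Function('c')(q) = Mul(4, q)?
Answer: Add(Rational(4901, 73), Mul(Rational(-1508, 73), Pow(6, Rational(1, 2)))) ≈ 16.537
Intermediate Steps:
Function('g')(m, b) = 10 (Function('g')(m, b) = Add(6, 4) = 10)
Function('l')(Q) = Add(4, Pow(6, Rational(1, 2))) (Function('l')(Q) = Add(4, Pow(Add(10, -4), Rational(1, 2))) = Add(4, Pow(6, Rational(1, 2))))
Function('A')(X) = Add(4, Pow(6, Rational(1, 2)))
Mul(-377, Pow(Add(Function('Y')(3), Mul(Function('A')(Function('c')(-1)), -4)), -1)) = Mul(-377, Pow(Add(3, Mul(Add(4, Pow(6, Rational(1, 2))), -4)), -1)) = Mul(-377, Pow(Add(3, Add(-16, Mul(-4, Pow(6, Rational(1, 2))))), -1)) = Mul(-377, Pow(Add(-13, Mul(-4, Pow(6, Rational(1, 2)))), -1))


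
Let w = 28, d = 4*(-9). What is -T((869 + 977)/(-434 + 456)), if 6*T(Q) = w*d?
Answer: 168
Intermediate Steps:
d = -36
T(Q) = -168 (T(Q) = (28*(-36))/6 = (1/6)*(-1008) = -168)
-T((869 + 977)/(-434 + 456)) = -1*(-168) = 168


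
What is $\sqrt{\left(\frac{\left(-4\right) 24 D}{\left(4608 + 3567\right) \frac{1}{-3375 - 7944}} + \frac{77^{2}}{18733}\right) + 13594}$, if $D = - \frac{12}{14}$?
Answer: $\frac{\sqrt{11612469557607191}}{928135} \approx 116.11$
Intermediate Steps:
$D = - \frac{6}{7}$ ($D = \left(-12\right) \frac{1}{14} = - \frac{6}{7} \approx -0.85714$)
$\sqrt{\left(\frac{\left(-4\right) 24 D}{\left(4608 + 3567\right) \frac{1}{-3375 - 7944}} + \frac{77^{2}}{18733}\right) + 13594} = \sqrt{\left(\frac{\left(-4\right) 24 \left(- \frac{6}{7}\right)}{\left(4608 + 3567\right) \frac{1}{-3375 - 7944}} + \frac{77^{2}}{18733}\right) + 13594} = \sqrt{\left(\frac{\left(-96\right) \left(- \frac{6}{7}\right)}{8175 \frac{1}{-11319}} + 5929 \cdot \frac{1}{18733}\right) + 13594} = \sqrt{\left(\frac{576}{7 \cdot 8175 \left(- \frac{1}{11319}\right)} + \frac{539}{1703}\right) + 13594} = \sqrt{\left(\frac{576}{7 \left(- \frac{2725}{3773}\right)} + \frac{539}{1703}\right) + 13594} = \sqrt{\left(\frac{576}{7} \left(- \frac{3773}{2725}\right) + \frac{539}{1703}\right) + 13594} = \sqrt{\left(- \frac{310464}{2725} + \frac{539}{1703}\right) + 13594} = \sqrt{- \frac{527251417}{4640675} + 13594} = \sqrt{\frac{62558084533}{4640675}} = \frac{\sqrt{11612469557607191}}{928135}$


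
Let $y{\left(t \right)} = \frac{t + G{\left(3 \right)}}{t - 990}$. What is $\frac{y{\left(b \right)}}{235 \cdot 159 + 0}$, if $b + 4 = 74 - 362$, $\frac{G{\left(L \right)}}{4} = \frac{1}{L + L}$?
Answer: $\frac{437}{71852895} \approx 6.0819 \cdot 10^{-6}$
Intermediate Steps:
$G{\left(L \right)} = \frac{2}{L}$ ($G{\left(L \right)} = \frac{4}{L + L} = \frac{4}{2 L} = 4 \frac{1}{2 L} = \frac{2}{L}$)
$b = -292$ ($b = -4 + \left(74 - 362\right) = -4 - 288 = -292$)
$y{\left(t \right)} = \frac{\frac{2}{3} + t}{-990 + t}$ ($y{\left(t \right)} = \frac{t + \frac{2}{3}}{t - 990} = \frac{t + 2 \cdot \frac{1}{3}}{-990 + t} = \frac{t + \frac{2}{3}}{-990 + t} = \frac{\frac{2}{3} + t}{-990 + t}$)
$\frac{y{\left(b \right)}}{235 \cdot 159 + 0} = \frac{\frac{1}{-990 - 292} \left(\frac{2}{3} - 292\right)}{235 \cdot 159 + 0} = \frac{\frac{1}{-1282} \left(- \frac{874}{3}\right)}{37365 + 0} = \frac{\left(- \frac{1}{1282}\right) \left(- \frac{874}{3}\right)}{37365} = \frac{437}{1923} \cdot \frac{1}{37365} = \frac{437}{71852895}$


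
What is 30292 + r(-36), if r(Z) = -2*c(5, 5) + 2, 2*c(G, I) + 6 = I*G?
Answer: 30275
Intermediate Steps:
c(G, I) = -3 + G*I/2 (c(G, I) = -3 + (I*G)/2 = -3 + (G*I)/2 = -3 + G*I/2)
r(Z) = -17 (r(Z) = -2*(-3 + (1/2)*5*5) + 2 = -2*(-3 + 25/2) + 2 = -2*19/2 + 2 = -19 + 2 = -17)
30292 + r(-36) = 30292 - 17 = 30275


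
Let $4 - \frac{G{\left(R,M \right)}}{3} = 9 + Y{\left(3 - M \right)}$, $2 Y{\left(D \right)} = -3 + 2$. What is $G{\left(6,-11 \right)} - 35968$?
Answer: $- \frac{71963}{2} \approx -35982.0$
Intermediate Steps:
$Y{\left(D \right)} = - \frac{1}{2}$ ($Y{\left(D \right)} = \frac{-3 + 2}{2} = \frac{1}{2} \left(-1\right) = - \frac{1}{2}$)
$G{\left(R,M \right)} = - \frac{27}{2}$ ($G{\left(R,M \right)} = 12 - 3 \left(9 - \frac{1}{2}\right) = 12 - \frac{51}{2} = - \frac{27}{2}$)
$G{\left(6,-11 \right)} - 35968 = - \frac{27}{2} - 35968 = - \frac{71963}{2}$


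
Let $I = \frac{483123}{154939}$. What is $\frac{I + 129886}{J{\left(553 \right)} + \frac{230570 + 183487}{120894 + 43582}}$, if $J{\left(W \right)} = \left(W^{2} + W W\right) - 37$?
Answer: $\frac{12214248783412}{57510847253017} \approx 0.21238$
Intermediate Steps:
$I = \frac{483123}{154939}$ ($I = 483123 \cdot \frac{1}{154939} = \frac{483123}{154939} \approx 3.1181$)
$J{\left(W \right)} = -37 + 2 W^{2}$ ($J{\left(W \right)} = \left(W^{2} + W^{2}\right) - 37 = 2 W^{2} - 37 = -37 + 2 W^{2}$)
$\frac{I + 129886}{J{\left(553 \right)} + \frac{230570 + 183487}{120894 + 43582}} = \frac{\frac{483123}{154939} + 129886}{\left(-37 + 2 \cdot 553^{2}\right) + \frac{230570 + 183487}{120894 + 43582}} = \frac{20124890077}{154939 \left(\left(-37 + 2 \cdot 305809\right) + \frac{414057}{164476}\right)} = \frac{20124890077}{154939 \left(\left(-37 + 611618\right) + 414057 \cdot \frac{1}{164476}\right)} = \frac{20124890077}{154939 \left(611581 + \frac{414057}{164476}\right)} = \frac{20124890077}{154939 \cdot \frac{100590810613}{164476}} = \frac{20124890077}{154939} \cdot \frac{164476}{100590810613} = \frac{12214248783412}{57510847253017}$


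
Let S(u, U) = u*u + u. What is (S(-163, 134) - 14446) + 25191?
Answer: 37151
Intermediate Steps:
S(u, U) = u + u² (S(u, U) = u² + u = u + u²)
(S(-163, 134) - 14446) + 25191 = (-163*(1 - 163) - 14446) + 25191 = (-163*(-162) - 14446) + 25191 = (26406 - 14446) + 25191 = 11960 + 25191 = 37151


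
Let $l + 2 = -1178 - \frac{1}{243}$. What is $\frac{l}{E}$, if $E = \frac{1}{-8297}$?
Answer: $\frac{2379090077}{243} \approx 9.7905 \cdot 10^{6}$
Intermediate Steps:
$l = - \frac{286741}{243}$ ($l = -2 - \frac{286255}{243} = - \frac{286741}{243} \approx -1180.0$)
$E = - \frac{1}{8297} \approx -0.00012053$
$\frac{l}{E} = - \frac{286741}{243 \left(- \frac{1}{8297}\right)} = \left(- \frac{286741}{243}\right) \left(-8297\right) = \frac{2379090077}{243}$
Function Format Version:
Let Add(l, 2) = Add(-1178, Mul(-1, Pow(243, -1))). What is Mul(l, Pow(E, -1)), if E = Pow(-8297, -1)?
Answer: Rational(2379090077, 243) ≈ 9.7905e+6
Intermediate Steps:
l = Rational(-286741, 243) (l = Add(-2, Add(-1178, Mul(-1, Pow(243, -1)))) = Add(-2, Add(-1178, Mul(-1, Rational(1, 243)))) = Add(-2, Add(-1178, Rational(-1, 243))) = Add(-2, Rational(-286255, 243)) = Rational(-286741, 243) ≈ -1180.0)
E = Rational(-1, 8297) ≈ -0.00012053
Mul(l, Pow(E, -1)) = Mul(Rational(-286741, 243), Pow(Rational(-1, 8297), -1)) = Mul(Rational(-286741, 243), -8297) = Rational(2379090077, 243)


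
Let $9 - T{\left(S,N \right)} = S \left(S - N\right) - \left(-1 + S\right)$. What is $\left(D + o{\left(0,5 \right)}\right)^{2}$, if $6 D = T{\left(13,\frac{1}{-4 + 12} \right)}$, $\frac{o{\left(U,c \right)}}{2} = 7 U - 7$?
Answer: $\frac{3396649}{2304} \approx 1474.2$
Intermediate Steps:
$T{\left(S,N \right)} = 8 + S - S \left(S - N\right)$ ($T{\left(S,N \right)} = 9 - \left(S \left(S - N\right) - \left(-1 + S\right)\right) = 9 - \left(1 - S + S \left(S - N\right)\right) = 8 + S - S \left(S - N\right)$)
$o{\left(U,c \right)} = -14 + 14 U$ ($o{\left(U,c \right)} = 2 \left(7 U - 7\right) = 2 \left(-7 + 7 U\right) = -14 + 14 U$)
$D = - \frac{1171}{48}$ ($D = \frac{8 + 13 - 13^{2} + \frac{1}{-4 + 12} \cdot 13}{6} = \frac{8 + 13 - 169 + \frac{1}{8} \cdot 13}{6} = \frac{8 + 13 - 169 + \frac{13}{8}}{6} = \frac{1}{6} \left(- \frac{1171}{8}\right) = - \frac{1171}{48} \approx -24.396$)
$\left(D + o{\left(0,5 \right)}\right)^{2} = \left(- \frac{1171}{48} + \left(-14 + 14 \cdot 0\right)\right)^{2} = \left(- \frac{1171}{48} + \left(-14 + 0\right)\right)^{2} = \left(- \frac{1171}{48} - 14\right)^{2} = \left(- \frac{1843}{48}\right)^{2} = \frac{3396649}{2304}$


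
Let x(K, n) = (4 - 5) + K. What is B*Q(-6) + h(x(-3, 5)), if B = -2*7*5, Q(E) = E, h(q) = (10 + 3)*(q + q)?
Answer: 316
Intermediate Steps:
x(K, n) = -1 + K
h(q) = 26*q (h(q) = 13*(2*q) = 26*q)
B = -70 (B = -14*5 = -70)
B*Q(-6) + h(x(-3, 5)) = -70*(-6) + 26*(-1 - 3) = 420 + 26*(-4) = 420 - 104 = 316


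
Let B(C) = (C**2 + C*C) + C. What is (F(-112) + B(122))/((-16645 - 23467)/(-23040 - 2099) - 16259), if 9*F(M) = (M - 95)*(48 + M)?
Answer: -34278666/17769343 ≈ -1.9291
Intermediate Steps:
F(M) = (-95 + M)*(48 + M)/9 (F(M) = ((M - 95)*(48 + M))/9 = ((-95 + M)*(48 + M))/9 = (-95 + M)*(48 + M)/9)
B(C) = C + 2*C**2 (B(C) = (C**2 + C**2) + C = 2*C**2 + C = C + 2*C**2)
(F(-112) + B(122))/((-16645 - 23467)/(-23040 - 2099) - 16259) = ((-1520/3 - 47/9*(-112) + (1/9)*(-112)**2) + 122*(1 + 2*122))/((-16645 - 23467)/(-23040 - 2099) - 16259) = ((-1520/3 + 5264/9 + (1/9)*12544) + 122*(1 + 244))/(-40112/(-25139) - 16259) = ((-1520/3 + 5264/9 + 12544/9) + 122*245)/(-40112*(-1/25139) - 16259) = (1472 + 29890)/(1744/1093 - 16259) = 31362/(-17769343/1093) = 31362*(-1093/17769343) = -34278666/17769343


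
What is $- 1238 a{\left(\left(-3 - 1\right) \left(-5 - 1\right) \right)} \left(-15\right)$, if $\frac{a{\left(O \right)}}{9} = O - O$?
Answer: $0$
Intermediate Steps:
$a{\left(O \right)} = 0$ ($a{\left(O \right)} = 9 \left(O - O\right) = 9 \cdot 0 = 0$)
$- 1238 a{\left(\left(-3 - 1\right) \left(-5 - 1\right) \right)} \left(-15\right) = - 1238 \cdot 0 \left(-15\right) = \left(-1238\right) 0 = 0$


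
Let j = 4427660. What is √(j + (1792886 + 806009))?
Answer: 29*√8355 ≈ 2650.8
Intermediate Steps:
√(j + (1792886 + 806009)) = √(4427660 + (1792886 + 806009)) = √(4427660 + 2598895) = √7026555 = 29*√8355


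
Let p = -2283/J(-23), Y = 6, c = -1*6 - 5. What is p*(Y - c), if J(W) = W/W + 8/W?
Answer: -297551/5 ≈ -59510.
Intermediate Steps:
c = -11 (c = -6 - 5 = -11)
J(W) = 1 + 8/W
p = -17503/5 (p = -2283*(-23/(8 - 23)) = -2283/((-1/23*(-15))) = -2283/15/23 = -2283*23/15 = -17503/5 ≈ -3500.6)
p*(Y - c) = -17503*(6 - 1*(-11))/5 = -17503*(6 + 11)/5 = -17503/5*17 = -297551/5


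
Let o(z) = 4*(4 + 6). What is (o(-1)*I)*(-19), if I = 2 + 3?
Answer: -3800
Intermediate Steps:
o(z) = 40 (o(z) = 4*10 = 40)
I = 5
(o(-1)*I)*(-19) = (40*5)*(-19) = 200*(-19) = -3800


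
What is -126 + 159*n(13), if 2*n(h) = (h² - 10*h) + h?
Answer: 4008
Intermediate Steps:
n(h) = h²/2 - 9*h/2 (n(h) = ((h² - 10*h) + h)/2 = (h² - 9*h)/2 = h²/2 - 9*h/2)
-126 + 159*n(13) = -126 + 159*((½)*13*(-9 + 13)) = -126 + 159*((½)*13*4) = -126 + 159*26 = -126 + 4134 = 4008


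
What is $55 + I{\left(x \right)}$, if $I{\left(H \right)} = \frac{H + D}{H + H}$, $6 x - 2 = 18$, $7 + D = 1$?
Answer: $\frac{273}{5} \approx 54.6$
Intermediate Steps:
$D = -6$ ($D = -7 + 1 = -6$)
$x = \frac{10}{3}$ ($x = \frac{1}{3} + \frac{1}{6} \cdot 18 = \frac{1}{3} + 3 = \frac{10}{3} \approx 3.3333$)
$I{\left(H \right)} = \frac{-6 + H}{2 H}$ ($I{\left(H \right)} = \frac{H - 6}{H + H} = \frac{-6 + H}{2 H}$)
$55 + I{\left(x \right)} = 55 + \frac{-6 + \frac{10}{3}}{2 \cdot \frac{10}{3}} = 55 + \frac{1}{2} \cdot \frac{3}{10} \left(- \frac{8}{3}\right) = 55 - \frac{2}{5} = \frac{273}{5}$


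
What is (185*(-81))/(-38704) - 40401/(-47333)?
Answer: 2272965309/1831976432 ≈ 1.2407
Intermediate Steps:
(185*(-81))/(-38704) - 40401/(-47333) = -14985*(-1/38704) - 40401*(-1/47333) = 14985/38704 + 40401/47333 = 2272965309/1831976432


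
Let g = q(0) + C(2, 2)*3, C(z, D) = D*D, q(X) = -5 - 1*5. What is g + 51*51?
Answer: 2603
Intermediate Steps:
q(X) = -10 (q(X) = -5 - 5 = -10)
C(z, D) = D²
g = 2 (g = -10 + 2²*3 = -10 + 4*3 = -10 + 12 = 2)
g + 51*51 = 2 + 51*51 = 2 + 2601 = 2603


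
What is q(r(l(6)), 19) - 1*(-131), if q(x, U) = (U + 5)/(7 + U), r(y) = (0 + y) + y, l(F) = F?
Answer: 1715/13 ≈ 131.92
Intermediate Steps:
r(y) = 2*y (r(y) = y + y = 2*y)
q(x, U) = (5 + U)/(7 + U)
q(r(l(6)), 19) - 1*(-131) = (5 + 19)/(7 + 19) - 1*(-131) = 24/26 + 131 = (1/26)*24 + 131 = 12/13 + 131 = 1715/13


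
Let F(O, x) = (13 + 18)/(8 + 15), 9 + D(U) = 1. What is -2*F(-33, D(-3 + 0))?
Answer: -62/23 ≈ -2.6957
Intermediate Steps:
D(U) = -8 (D(U) = -9 + 1 = -8)
F(O, x) = 31/23
-2*F(-33, D(-3 + 0)) = -2*31/23 = -62/23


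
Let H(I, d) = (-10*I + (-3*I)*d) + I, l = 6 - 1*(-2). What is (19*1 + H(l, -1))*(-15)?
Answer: 435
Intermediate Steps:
l = 8 (l = 6 + 2 = 8)
H(I, d) = -9*I - 3*I*d (H(I, d) = (-10*I - 3*I*d) + I = -9*I - 3*I*d)
(19*1 + H(l, -1))*(-15) = (19*1 - 3*8*(3 - 1))*(-15) = (19 - 3*8*2)*(-15) = (19 - 48)*(-15) = -29*(-15) = 435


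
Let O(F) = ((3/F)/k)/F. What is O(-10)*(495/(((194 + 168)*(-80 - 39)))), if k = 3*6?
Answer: -33/1723120 ≈ -1.9151e-5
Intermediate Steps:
k = 18
O(F) = 1/(6*F**2) (O(F) = ((3/F)/18)/F = ((3/F)*(1/18))/F = (1/(6*F))/F = 1/(6*F**2))
O(-10)*(495/(((194 + 168)*(-80 - 39)))) = ((1/6)/(-10)**2)*(495/(((194 + 168)*(-80 - 39)))) = ((1/6)*(1/100))*(495/((362*(-119)))) = (495/(-43078))/600 = (495*(-1/43078))/600 = (1/600)*(-495/43078) = -33/1723120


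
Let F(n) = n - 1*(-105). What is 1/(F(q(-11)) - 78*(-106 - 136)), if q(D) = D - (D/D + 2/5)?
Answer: 5/94843 ≈ 5.2719e-5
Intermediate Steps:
q(D) = -7/5 + D (q(D) = D - (1 + 2*(⅕)) = D - (1 + ⅖) = D - 1*7/5 = D - 7/5 = -7/5 + D)
F(n) = 105 + n (F(n) = n + 105 = 105 + n)
1/(F(q(-11)) - 78*(-106 - 136)) = 1/((105 + (-7/5 - 11)) - 78*(-106 - 136)) = 1/((105 - 62/5) - 78*(-242)) = 1/(463/5 + 18876) = 1/(94843/5) = 5/94843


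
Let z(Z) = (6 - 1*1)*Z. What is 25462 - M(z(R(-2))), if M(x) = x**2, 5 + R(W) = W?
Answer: 24237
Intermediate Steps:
R(W) = -5 + W
z(Z) = 5*Z (z(Z) = (6 - 1)*Z = 5*Z)
25462 - M(z(R(-2))) = 25462 - (5*(-5 - 2))**2 = 25462 - (5*(-7))**2 = 25462 - 1*(-35)**2 = 25462 - 1*1225 = 25462 - 1225 = 24237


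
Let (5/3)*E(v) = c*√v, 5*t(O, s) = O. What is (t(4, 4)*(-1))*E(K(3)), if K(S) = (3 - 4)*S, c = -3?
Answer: 36*I*√3/25 ≈ 2.4942*I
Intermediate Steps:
t(O, s) = O/5
K(S) = -S
E(v) = -9*√v/5 (E(v) = 3*(-3*√v)/5 = -9*√v/5)
(t(4, 4)*(-1))*E(K(3)) = (((⅕)*4)*(-1))*(-9*I*√3/5) = ((⅘)*(-1))*(-9*I*√3/5) = -(-36)*I*√3/25 = 36*I*√3/25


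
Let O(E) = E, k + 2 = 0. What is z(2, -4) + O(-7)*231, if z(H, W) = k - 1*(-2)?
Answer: -1617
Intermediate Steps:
k = -2 (k = -2 + 0 = -2)
z(H, W) = 0 (z(H, W) = -2 - 1*(-2) = -2 + 2 = 0)
z(2, -4) + O(-7)*231 = 0 - 7*231 = 0 - 1617 = -1617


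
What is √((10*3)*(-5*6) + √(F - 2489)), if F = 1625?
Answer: 2*√(-225 + 3*I*√6) ≈ 0.48983 + 30.004*I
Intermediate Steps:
√((10*3)*(-5*6) + √(F - 2489)) = √((10*3)*(-5*6) + √(1625 - 2489)) = √(30*(-30) + √(-864)) = √(-900 + 12*I*√6)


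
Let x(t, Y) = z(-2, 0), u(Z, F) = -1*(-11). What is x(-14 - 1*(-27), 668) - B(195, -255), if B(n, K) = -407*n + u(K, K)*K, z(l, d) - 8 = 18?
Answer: 82196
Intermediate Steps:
u(Z, F) = 11
z(l, d) = 26 (z(l, d) = 8 + 18 = 26)
x(t, Y) = 26
B(n, K) = -407*n + 11*K
x(-14 - 1*(-27), 668) - B(195, -255) = 26 - (-407*195 + 11*(-255)) = 26 - (-79365 - 2805) = 26 - 1*(-82170) = 26 + 82170 = 82196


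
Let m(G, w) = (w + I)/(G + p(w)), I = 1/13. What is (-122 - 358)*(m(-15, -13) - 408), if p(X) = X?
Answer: 2543040/13 ≈ 1.9562e+5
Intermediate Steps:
I = 1/13 ≈ 0.076923
m(G, w) = (1/13 + w)/(G + w) (m(G, w) = (w + 1/13)/(G + w) = (1/13 + w)/(G + w))
(-122 - 358)*(m(-15, -13) - 408) = (-122 - 358)*((1/13 - 13)/(-15 - 13) - 408) = -480*(-168/13/(-28) - 408) = -480*(-1/28*(-168/13) - 408) = -480*(6/13 - 408) = -480*(-5298/13) = 2543040/13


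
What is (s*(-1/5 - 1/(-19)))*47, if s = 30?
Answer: -3948/19 ≈ -207.79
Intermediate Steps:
(s*(-1/5 - 1/(-19)))*47 = (30*(-1/5 - 1/(-19)))*47 = (30*(-1*⅕ - 1*(-1/19)))*47 = (30*(-⅕ + 1/19))*47 = (30*(-14/95))*47 = -84/19*47 = -3948/19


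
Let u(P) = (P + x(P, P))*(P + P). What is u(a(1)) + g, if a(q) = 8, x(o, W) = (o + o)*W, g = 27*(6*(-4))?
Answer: 1528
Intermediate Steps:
g = -648 (g = 27*(-24) = -648)
x(o, W) = 2*W*o (x(o, W) = (2*o)*W = 2*W*o)
u(P) = 2*P*(P + 2*P²) (u(P) = (P + 2*P*P)*(P + P) = (P + 2*P²)*(2*P) = 2*P*(P + 2*P²))
u(a(1)) + g = 8²*(2 + 4*8) - 648 = 64*(2 + 32) - 648 = 64*34 - 648 = 2176 - 648 = 1528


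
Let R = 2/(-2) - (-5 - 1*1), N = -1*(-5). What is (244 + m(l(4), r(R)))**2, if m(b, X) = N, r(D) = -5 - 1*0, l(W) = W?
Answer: 62001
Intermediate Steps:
N = 5
R = 5 (R = 2*(-1/2) - (-5 - 1) = -1 - 1*(-6) = -1 + 6 = 5)
r(D) = -5 (r(D) = -5 + 0 = -5)
m(b, X) = 5
(244 + m(l(4), r(R)))**2 = (244 + 5)**2 = 249**2 = 62001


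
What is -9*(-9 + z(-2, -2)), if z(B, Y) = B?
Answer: 99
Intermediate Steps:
-9*(-9 + z(-2, -2)) = -9*(-9 - 2) = -9*(-11) = 99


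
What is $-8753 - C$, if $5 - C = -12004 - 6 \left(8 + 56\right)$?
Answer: $-21146$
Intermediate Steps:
$C = 12393$ ($C = 5 - \left(-12004 - 6 \left(8 + 56\right)\right) = 5 - \left(-12004 - 6 \cdot 64\right) = 5 - \left(-12004 - 384\right) = 5 - -12388 = 5 + 12388 = 12393$)
$-8753 - C = -8753 - 12393 = -21146$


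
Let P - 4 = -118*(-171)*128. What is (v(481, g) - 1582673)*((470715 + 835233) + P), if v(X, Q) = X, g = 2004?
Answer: -6152726989312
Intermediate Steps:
P = 2582788 (P = 4 - 118*(-171)*128 = 4 + 20178*128 = 4 + 2582784 = 2582788)
(v(481, g) - 1582673)*((470715 + 835233) + P) = (481 - 1582673)*((470715 + 835233) + 2582788) = -1582192*(1305948 + 2582788) = -1582192*3888736 = -6152726989312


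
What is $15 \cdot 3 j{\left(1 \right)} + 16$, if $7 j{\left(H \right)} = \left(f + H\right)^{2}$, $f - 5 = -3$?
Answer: $\frac{517}{7} \approx 73.857$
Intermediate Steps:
$f = 2$ ($f = 5 - 3 = 2$)
$j{\left(H \right)} = \frac{\left(2 + H\right)^{2}}{7}$
$15 \cdot 3 j{\left(1 \right)} + 16 = 15 \cdot 3 \frac{\left(2 + 1\right)^{2}}{7} + 16 = 45 \frac{3^{2}}{7} + 16 = 45 \cdot \frac{1}{7} \cdot 9 + 16 = 45 \cdot \frac{9}{7} + 16 = \frac{405}{7} + 16 = \frac{517}{7}$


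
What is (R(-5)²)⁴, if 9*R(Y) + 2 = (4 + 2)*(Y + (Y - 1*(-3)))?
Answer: 14048223625216/43046721 ≈ 3.2635e+5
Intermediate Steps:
R(Y) = 16/9 + 4*Y/3 (R(Y) = -2/9 + ((4 + 2)*(Y + (Y - 1*(-3))))/9 = -2/9 + (6*(Y + (Y + 3)))/9 = -2/9 + (6*(Y + (3 + Y)))/9 = -2/9 + (6*(3 + 2*Y))/9 = -2/9 + (18 + 12*Y)/9 = -2/9 + (2 + 4*Y/3) = 16/9 + 4*Y/3)
(R(-5)²)⁴ = ((16/9 + (4/3)*(-5))²)⁴ = ((16/9 - 20/3)²)⁴ = ((-44/9)²)⁴ = (1936/81)⁴ = 14048223625216/43046721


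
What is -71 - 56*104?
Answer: -5895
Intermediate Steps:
-71 - 56*104 = -71 - 5824 = -5895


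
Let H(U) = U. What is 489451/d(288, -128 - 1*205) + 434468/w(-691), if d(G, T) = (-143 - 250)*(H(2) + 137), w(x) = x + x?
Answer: -12205052359/37747257 ≈ -323.34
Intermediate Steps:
w(x) = 2*x
d(G, T) = -54627 (d(G, T) = (-143 - 250)*(2 + 137) = -393*139 = -54627)
489451/d(288, -128 - 1*205) + 434468/w(-691) = 489451/(-54627) + 434468/((2*(-691))) = 489451*(-1/54627) + 434468/(-1382) = -489451/54627 + 434468*(-1/1382) = -489451/54627 - 217234/691 = -12205052359/37747257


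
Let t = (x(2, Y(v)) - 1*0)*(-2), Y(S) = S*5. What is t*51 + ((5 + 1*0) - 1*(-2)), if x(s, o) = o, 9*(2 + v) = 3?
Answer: 857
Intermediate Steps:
v = -5/3 (v = -2 + (⅑)*3 = -2 + ⅓ = -5/3 ≈ -1.6667)
Y(S) = 5*S
t = 50/3 (t = (5*(-5/3) - 1*0)*(-2) = (-25/3 + 0)*(-2) = -25/3*(-2) = 50/3 ≈ 16.667)
t*51 + ((5 + 1*0) - 1*(-2)) = (50/3)*51 + ((5 + 1*0) - 1*(-2)) = 850 + ((5 + 0) + 2) = 850 + (5 + 2) = 850 + 7 = 857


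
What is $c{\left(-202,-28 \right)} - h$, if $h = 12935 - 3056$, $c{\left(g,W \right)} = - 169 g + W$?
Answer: $24231$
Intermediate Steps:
$c{\left(g,W \right)} = W - 169 g$
$h = 9879$
$c{\left(-202,-28 \right)} - h = \left(-28 - -34138\right) - 9879 = \left(-28 + 34138\right) - 9879 = 34110 - 9879 = 24231$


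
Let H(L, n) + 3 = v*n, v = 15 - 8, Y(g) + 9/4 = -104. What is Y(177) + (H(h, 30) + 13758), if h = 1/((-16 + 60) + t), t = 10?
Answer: 55435/4 ≈ 13859.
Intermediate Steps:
Y(g) = -425/4 (Y(g) = -9/4 - 104 = -425/4)
v = 7
h = 1/54 (h = 1/((-16 + 60) + 10) = 1/(44 + 10) = 1/54 ≈ 0.018519)
H(L, n) = -3 + 7*n
Y(177) + (H(h, 30) + 13758) = -425/4 + ((-3 + 7*30) + 13758) = -425/4 + ((-3 + 210) + 13758) = -425/4 + (207 + 13758) = -425/4 + 13965 = 55435/4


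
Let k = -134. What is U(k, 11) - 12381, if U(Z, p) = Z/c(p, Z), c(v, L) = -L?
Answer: -12382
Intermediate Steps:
U(Z, p) = -1 (U(Z, p) = Z/((-Z)) = Z*(-1/Z) = -1)
U(k, 11) - 12381 = -1 - 12381 = -12382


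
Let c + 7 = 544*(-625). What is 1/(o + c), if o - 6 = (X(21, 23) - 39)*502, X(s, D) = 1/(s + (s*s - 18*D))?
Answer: -24/8629645 ≈ -2.7811e-6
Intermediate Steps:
X(s, D) = 1/(s + s**2 - 18*D) (X(s, D) = 1/(s + (s**2 - 18*D)) = 1/(s + s**2 - 18*D))
o = -469477/24 (o = 6 + (1/(21 + 21**2 - 18*23) - 39)*502 = 6 + (1/(21 + 441 - 414) - 39)*502 = 6 + (1/48 - 39)*502 = 6 - 1871/48*502 = 6 - 469621/24 = -469477/24 ≈ -19562.)
c = -340007 (c = -7 + 544*(-625) = -7 - 340000 = -340007)
1/(o + c) = 1/(-469477/24 - 340007) = 1/(-8629645/24) = -24/8629645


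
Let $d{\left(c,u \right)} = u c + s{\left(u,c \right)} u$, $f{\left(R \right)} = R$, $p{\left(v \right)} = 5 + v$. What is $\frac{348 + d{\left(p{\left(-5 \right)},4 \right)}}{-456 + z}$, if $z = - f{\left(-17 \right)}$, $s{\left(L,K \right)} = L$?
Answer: $- \frac{364}{439} \approx -0.82916$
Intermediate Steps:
$z = 17$ ($z = \left(-1\right) \left(-17\right) = 17$)
$d{\left(c,u \right)} = u^{2} + c u$ ($d{\left(c,u \right)} = u c + u u = c u + u^{2} = u^{2} + c u$)
$\frac{348 + d{\left(p{\left(-5 \right)},4 \right)}}{-456 + z} = \frac{348 + 4 \left(\left(5 - 5\right) + 4\right)}{-456 + 17} = \frac{348 + 4 \left(0 + 4\right)}{-439} = \left(348 + 4 \cdot 4\right) \left(- \frac{1}{439}\right) = \left(348 + 16\right) \left(- \frac{1}{439}\right) = 364 \left(- \frac{1}{439}\right) = - \frac{364}{439}$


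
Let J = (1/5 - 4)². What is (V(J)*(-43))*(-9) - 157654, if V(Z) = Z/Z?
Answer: -157267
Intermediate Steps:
J = 361/25 (J = (⅕ - 4)² = (-19/5)² = 361/25 ≈ 14.440)
V(Z) = 1
(V(J)*(-43))*(-9) - 157654 = (1*(-43))*(-9) - 157654 = -43*(-9) - 157654 = 387 - 157654 = -157267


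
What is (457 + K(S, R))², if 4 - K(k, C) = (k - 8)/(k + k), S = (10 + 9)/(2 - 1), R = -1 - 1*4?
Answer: 306495049/1444 ≈ 2.1225e+5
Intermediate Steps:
R = -5 (R = -1 - 4 = -5)
S = 19 (S = 19/1 = 19*1 = 19)
K(k, C) = 4 - (-8 + k)/(2*k) (K(k, C) = 4 - (k - 8)/(k + k) = 4 - (-8 + k)/(2*k))
(457 + K(S, R))² = (457 + (7/2 + 4/19))² = (457 + 141/38)² = (17507/38)² = 306495049/1444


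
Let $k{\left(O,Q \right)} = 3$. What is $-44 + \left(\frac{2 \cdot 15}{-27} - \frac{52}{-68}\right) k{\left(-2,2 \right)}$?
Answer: $- \frac{2297}{51} \approx -45.039$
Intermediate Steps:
$-44 + \left(\frac{2 \cdot 15}{-27} - \frac{52}{-68}\right) k{\left(-2,2 \right)} = -44 + \left(\frac{2 \cdot 15}{-27} - \frac{52}{-68}\right) 3 = -44 + \left(30 \left(- \frac{1}{27}\right) - - \frac{13}{17}\right) 3 = -44 + \left(- \frac{10}{9} + \frac{13}{17}\right) 3 = -44 - \frac{53}{51} = - \frac{2297}{51}$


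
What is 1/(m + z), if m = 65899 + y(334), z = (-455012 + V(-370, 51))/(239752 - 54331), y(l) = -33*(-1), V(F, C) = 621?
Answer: 185421/12224722981 ≈ 1.5168e-5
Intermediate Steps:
y(l) = 33
z = -454391/185421 (z = (-455012 + 621)/(239752 - 54331) = -454391/185421 ≈ -2.4506)
m = 65932 (m = 65899 + 33 = 65932)
1/(m + z) = 1/(65932 - 454391/185421) = 1/(12224722981/185421) = 185421/12224722981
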